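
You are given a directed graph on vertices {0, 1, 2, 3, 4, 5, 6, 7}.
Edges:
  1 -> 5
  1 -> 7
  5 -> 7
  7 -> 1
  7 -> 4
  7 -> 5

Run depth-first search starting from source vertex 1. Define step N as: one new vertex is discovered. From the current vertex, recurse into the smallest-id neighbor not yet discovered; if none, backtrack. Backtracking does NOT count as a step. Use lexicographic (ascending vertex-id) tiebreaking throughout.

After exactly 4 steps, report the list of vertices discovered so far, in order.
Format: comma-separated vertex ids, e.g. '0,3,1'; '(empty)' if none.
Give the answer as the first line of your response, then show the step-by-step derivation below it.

1,5,7,4

step 1: discover 1; path=1; order=1
step 2: discover 5; path=1>5; order=1,5
step 3: discover 7; path=1>5>7; order=1,5,7
step 4: discover 4; path=1>5>7>4; order=1,5,7,4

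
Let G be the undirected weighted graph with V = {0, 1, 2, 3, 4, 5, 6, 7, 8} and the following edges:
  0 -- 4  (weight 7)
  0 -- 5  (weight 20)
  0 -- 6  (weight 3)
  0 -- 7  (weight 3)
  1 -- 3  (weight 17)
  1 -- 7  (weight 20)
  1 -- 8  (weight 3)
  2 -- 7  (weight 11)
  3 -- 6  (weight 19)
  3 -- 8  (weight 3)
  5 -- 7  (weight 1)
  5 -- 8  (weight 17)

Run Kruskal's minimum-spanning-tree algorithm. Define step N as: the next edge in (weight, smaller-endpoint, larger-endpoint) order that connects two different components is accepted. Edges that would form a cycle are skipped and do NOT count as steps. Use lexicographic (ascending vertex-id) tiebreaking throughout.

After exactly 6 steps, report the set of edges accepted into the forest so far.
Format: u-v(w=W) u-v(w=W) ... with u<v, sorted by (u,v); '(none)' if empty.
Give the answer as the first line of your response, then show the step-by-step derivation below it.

0-4(w=7) 0-6(w=3) 0-7(w=3) 1-8(w=3) 3-8(w=3) 5-7(w=1)

step 1: add edge 5-7 (w=1); MST = {5-7(w=1)}
step 2: add edge 0-6 (w=3); MST = {0-6(w=3) 5-7(w=1)}
step 3: add edge 0-7 (w=3); MST = {0-6(w=3) 0-7(w=3) 5-7(w=1)}
step 4: add edge 1-8 (w=3); MST = {0-6(w=3) 0-7(w=3) 1-8(w=3) 5-7(w=1)}
step 5: add edge 3-8 (w=3); MST = {0-6(w=3) 0-7(w=3) 1-8(w=3) 3-8(w=3) 5-7(w=1)}
step 6: add edge 0-4 (w=7); MST = {0-4(w=7) 0-6(w=3) 0-7(w=3) 1-8(w=3) 3-8(w=3) 5-7(w=1)}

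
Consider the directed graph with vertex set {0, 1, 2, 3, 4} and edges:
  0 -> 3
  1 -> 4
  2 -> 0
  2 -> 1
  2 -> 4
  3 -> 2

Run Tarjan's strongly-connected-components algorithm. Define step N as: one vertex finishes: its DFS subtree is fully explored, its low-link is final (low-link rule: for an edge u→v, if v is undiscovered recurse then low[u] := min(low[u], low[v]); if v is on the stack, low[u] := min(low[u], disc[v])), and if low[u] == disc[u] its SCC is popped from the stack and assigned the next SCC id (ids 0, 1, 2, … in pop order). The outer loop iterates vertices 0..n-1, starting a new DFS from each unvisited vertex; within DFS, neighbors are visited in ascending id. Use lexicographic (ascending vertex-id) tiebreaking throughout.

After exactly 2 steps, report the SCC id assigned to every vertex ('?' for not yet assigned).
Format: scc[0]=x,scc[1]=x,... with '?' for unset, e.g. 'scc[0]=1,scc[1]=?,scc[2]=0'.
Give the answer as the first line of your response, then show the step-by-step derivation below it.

scc[0]=?,scc[1]=1,scc[2]=?,scc[3]=?,scc[4]=0

step 1: low=(low[0]=0,low[1]=3,low[2]=0,low[3]=1,low[4]=4); scc=(scc[0]=?,scc[1]=?,scc[2]=?,scc[3]=?,scc[4]=0)
step 2: low=(low[0]=0,low[1]=3,low[2]=0,low[3]=1,low[4]=4); scc=(scc[0]=?,scc[1]=1,scc[2]=?,scc[3]=?,scc[4]=0)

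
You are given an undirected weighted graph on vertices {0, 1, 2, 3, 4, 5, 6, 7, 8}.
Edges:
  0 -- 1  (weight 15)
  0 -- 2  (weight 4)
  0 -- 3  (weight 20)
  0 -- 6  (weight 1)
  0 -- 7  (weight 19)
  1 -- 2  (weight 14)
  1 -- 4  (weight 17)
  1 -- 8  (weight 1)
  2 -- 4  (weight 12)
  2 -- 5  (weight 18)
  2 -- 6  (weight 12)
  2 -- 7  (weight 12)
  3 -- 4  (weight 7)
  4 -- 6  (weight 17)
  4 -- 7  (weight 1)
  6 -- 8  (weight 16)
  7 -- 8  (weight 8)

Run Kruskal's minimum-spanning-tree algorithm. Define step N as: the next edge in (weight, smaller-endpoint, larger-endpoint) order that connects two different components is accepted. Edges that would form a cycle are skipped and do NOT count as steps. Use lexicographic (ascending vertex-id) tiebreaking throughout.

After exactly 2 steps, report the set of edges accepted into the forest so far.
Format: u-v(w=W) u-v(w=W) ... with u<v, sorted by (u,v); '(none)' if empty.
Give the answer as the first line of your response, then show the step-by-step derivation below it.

0-6(w=1) 1-8(w=1)

step 1: add edge 0-6 (w=1); MST = {0-6(w=1)}
step 2: add edge 1-8 (w=1); MST = {0-6(w=1) 1-8(w=1)}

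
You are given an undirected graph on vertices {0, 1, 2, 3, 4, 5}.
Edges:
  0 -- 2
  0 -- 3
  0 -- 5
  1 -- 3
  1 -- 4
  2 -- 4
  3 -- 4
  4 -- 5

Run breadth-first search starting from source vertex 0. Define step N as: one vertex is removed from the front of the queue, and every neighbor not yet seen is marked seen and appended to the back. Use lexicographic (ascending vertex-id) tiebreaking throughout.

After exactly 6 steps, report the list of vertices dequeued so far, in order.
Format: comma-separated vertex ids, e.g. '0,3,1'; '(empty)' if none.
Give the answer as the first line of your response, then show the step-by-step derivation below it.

0,2,3,5,4,1

step 1: dequeue 0; queue=[2,3,5]; order=0
step 2: dequeue 2; queue=[3,5,4]; order=0,2
step 3: dequeue 3; queue=[5,4,1]; order=0,2,3
step 4: dequeue 5; queue=[4,1]; order=0,2,3,5
step 5: dequeue 4; queue=[1]; order=0,2,3,5,4
step 6: dequeue 1; queue=[(empty)]; order=0,2,3,5,4,1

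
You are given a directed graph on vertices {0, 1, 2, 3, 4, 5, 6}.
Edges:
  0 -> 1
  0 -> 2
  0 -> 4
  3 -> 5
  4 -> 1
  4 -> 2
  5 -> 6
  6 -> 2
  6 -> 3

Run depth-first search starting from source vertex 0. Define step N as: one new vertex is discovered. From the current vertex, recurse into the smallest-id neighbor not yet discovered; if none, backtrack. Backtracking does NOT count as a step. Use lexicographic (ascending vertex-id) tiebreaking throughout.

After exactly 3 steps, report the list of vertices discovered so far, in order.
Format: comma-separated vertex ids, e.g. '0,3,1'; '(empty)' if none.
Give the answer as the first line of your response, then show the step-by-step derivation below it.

0,1,2

step 1: discover 0; path=0; order=0
step 2: discover 1; path=0>1; order=0,1
step 3: discover 2; path=0>2; order=0,1,2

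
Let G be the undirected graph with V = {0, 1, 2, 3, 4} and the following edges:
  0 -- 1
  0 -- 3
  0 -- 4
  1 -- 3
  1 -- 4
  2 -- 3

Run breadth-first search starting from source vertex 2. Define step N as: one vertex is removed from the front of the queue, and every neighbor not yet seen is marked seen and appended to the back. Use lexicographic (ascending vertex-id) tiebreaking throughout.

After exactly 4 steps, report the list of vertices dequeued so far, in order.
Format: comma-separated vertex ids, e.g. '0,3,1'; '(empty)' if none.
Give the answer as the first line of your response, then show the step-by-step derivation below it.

2,3,0,1

step 1: dequeue 2; queue=[3]; order=2
step 2: dequeue 3; queue=[0,1]; order=2,3
step 3: dequeue 0; queue=[1,4]; order=2,3,0
step 4: dequeue 1; queue=[4]; order=2,3,0,1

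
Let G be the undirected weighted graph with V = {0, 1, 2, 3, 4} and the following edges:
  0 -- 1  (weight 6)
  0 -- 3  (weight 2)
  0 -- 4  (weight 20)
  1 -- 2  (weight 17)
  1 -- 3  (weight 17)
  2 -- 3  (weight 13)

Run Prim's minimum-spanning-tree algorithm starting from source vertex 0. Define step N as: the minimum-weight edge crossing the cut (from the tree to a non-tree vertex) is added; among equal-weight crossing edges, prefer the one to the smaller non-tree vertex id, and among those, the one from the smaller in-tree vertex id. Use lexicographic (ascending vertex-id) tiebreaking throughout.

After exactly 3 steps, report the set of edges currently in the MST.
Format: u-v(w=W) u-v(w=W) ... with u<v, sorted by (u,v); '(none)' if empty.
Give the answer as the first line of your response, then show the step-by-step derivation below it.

0-1(w=6) 0-3(w=2) 2-3(w=13)

step 1: add edge 0-3 (w=2); MST = {0-3(w=2)}
step 2: add edge 0-1 (w=6); MST = {0-1(w=6) 0-3(w=2)}
step 3: add edge 2-3 (w=13); MST = {0-1(w=6) 0-3(w=2) 2-3(w=13)}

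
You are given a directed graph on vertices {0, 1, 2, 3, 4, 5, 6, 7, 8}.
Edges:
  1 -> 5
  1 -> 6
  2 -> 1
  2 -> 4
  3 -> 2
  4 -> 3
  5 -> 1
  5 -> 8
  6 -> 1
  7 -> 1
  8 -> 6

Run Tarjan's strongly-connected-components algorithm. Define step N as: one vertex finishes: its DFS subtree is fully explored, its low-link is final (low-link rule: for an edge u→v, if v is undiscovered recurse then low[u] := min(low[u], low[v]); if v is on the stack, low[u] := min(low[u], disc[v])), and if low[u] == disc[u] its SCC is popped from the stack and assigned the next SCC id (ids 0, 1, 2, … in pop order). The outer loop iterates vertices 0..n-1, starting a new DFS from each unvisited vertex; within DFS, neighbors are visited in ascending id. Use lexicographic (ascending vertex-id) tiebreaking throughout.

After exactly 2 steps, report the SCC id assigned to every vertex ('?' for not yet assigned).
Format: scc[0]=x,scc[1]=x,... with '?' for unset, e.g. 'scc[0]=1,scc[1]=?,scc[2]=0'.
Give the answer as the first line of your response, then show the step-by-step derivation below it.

scc[0]=0,scc[1]=?,scc[2]=?,scc[3]=?,scc[4]=?,scc[5]=?,scc[6]=?,scc[7]=?,scc[8]=?

step 1: low=(low[0]=0,low[1]=?,low[2]=?,low[3]=?,low[4]=?,low[5]=?,low[6]=?,low[7]=?,low[8]=?); scc=(scc[0]=0,scc[1]=?,scc[2]=?,scc[3]=?,scc[4]=?,scc[5]=?,scc[6]=?,scc[7]=?,scc[8]=?)
step 2: low=(low[0]=0,low[1]=1,low[2]=?,low[3]=?,low[4]=?,low[5]=1,low[6]=1,low[7]=?,low[8]=3); scc=(scc[0]=0,scc[1]=?,scc[2]=?,scc[3]=?,scc[4]=?,scc[5]=?,scc[6]=?,scc[7]=?,scc[8]=?)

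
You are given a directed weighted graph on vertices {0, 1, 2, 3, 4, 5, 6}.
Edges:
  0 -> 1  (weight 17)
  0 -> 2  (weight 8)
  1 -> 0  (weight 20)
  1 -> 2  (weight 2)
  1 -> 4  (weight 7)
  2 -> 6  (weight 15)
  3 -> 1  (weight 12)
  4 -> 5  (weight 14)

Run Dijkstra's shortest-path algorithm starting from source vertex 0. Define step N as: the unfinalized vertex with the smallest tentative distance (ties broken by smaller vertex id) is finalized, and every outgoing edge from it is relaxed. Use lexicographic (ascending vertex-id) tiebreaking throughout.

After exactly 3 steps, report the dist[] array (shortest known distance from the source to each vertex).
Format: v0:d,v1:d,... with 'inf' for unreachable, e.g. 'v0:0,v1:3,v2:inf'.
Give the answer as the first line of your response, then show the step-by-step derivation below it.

v0:0,v1:17,v2:8,v3:inf,v4:24,v5:inf,v6:23

step 1: dist = v0:0,v1:17,v2:8,v3:inf,v4:inf,v5:inf,v6:inf
step 2: dist = v0:0,v1:17,v2:8,v3:inf,v4:inf,v5:inf,v6:23
step 3: dist = v0:0,v1:17,v2:8,v3:inf,v4:24,v5:inf,v6:23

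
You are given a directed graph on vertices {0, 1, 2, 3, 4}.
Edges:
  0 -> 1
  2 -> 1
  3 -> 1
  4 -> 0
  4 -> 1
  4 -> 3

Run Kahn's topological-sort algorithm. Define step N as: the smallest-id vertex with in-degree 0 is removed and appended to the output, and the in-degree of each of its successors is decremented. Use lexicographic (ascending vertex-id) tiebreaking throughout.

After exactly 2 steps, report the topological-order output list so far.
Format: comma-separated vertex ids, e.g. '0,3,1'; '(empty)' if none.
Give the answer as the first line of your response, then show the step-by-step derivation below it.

2,4

step 1: output 2; order=[2]; indeg=(1,3,0,1,0)
step 2: output 4; order=[2,4]; indeg=(0,2,0,0,0)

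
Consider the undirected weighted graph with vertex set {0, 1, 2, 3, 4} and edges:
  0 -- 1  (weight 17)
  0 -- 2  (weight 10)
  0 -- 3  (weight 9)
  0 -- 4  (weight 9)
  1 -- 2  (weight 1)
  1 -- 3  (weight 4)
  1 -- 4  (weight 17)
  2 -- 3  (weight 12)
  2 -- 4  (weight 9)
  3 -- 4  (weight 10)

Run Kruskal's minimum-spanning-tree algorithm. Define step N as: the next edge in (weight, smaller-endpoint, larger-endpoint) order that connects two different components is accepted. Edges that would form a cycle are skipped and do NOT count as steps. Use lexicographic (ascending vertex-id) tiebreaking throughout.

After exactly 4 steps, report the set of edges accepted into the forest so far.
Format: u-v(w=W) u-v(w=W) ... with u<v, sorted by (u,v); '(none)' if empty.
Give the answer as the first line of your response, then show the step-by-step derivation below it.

0-3(w=9) 0-4(w=9) 1-2(w=1) 1-3(w=4)

step 1: add edge 1-2 (w=1); MST = {1-2(w=1)}
step 2: add edge 1-3 (w=4); MST = {1-2(w=1) 1-3(w=4)}
step 3: add edge 0-3 (w=9); MST = {0-3(w=9) 1-2(w=1) 1-3(w=4)}
step 4: add edge 0-4 (w=9); MST = {0-3(w=9) 0-4(w=9) 1-2(w=1) 1-3(w=4)}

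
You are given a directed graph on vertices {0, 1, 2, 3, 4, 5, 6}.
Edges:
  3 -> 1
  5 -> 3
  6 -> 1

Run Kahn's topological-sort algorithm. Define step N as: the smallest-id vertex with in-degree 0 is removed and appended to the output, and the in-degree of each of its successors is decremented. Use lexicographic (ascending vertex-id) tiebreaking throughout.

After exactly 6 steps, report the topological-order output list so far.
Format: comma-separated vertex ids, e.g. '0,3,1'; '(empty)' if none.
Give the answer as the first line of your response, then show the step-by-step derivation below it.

0,2,4,5,3,6

step 1: output 0; order=[0]; indeg=(0,2,0,1,0,0,0)
step 2: output 2; order=[0,2]; indeg=(0,2,0,1,0,0,0)
step 3: output 4; order=[0,2,4]; indeg=(0,2,0,1,0,0,0)
step 4: output 5; order=[0,2,4,5]; indeg=(0,2,0,0,0,0,0)
step 5: output 3; order=[0,2,4,5,3]; indeg=(0,1,0,0,0,0,0)
step 6: output 6; order=[0,2,4,5,3,6]; indeg=(0,0,0,0,0,0,0)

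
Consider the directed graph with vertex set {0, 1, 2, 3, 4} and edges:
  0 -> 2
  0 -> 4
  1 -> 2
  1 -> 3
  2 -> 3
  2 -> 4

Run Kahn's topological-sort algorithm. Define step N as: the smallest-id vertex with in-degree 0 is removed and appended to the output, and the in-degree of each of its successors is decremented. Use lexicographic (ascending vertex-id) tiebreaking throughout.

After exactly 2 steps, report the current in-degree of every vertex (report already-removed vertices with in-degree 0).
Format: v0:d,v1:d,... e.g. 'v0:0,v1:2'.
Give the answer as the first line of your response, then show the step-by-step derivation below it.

v0:0,v1:0,v2:0,v3:1,v4:1

step 1: output 0; order=[0]; indeg=(0,0,1,2,1)
step 2: output 1; order=[0,1]; indeg=(0,0,0,1,1)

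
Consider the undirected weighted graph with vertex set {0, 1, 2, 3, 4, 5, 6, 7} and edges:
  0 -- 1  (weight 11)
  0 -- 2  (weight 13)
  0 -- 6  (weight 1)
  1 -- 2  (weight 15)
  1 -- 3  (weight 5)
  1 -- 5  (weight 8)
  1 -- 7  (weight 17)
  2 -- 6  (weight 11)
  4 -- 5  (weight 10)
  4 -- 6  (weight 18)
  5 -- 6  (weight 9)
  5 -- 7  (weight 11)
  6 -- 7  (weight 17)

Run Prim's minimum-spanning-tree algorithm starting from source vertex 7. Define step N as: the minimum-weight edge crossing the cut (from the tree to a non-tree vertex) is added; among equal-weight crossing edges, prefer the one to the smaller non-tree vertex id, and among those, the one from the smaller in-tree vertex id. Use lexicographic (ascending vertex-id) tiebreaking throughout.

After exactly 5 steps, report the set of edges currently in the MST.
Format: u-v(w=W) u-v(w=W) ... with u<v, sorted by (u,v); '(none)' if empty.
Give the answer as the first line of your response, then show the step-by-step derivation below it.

0-6(w=1) 1-3(w=5) 1-5(w=8) 5-6(w=9) 5-7(w=11)

step 1: add edge 5-7 (w=11); MST = {5-7(w=11)}
step 2: add edge 1-5 (w=8); MST = {1-5(w=8) 5-7(w=11)}
step 3: add edge 1-3 (w=5); MST = {1-3(w=5) 1-5(w=8) 5-7(w=11)}
step 4: add edge 5-6 (w=9); MST = {1-3(w=5) 1-5(w=8) 5-6(w=9) 5-7(w=11)}
step 5: add edge 0-6 (w=1); MST = {0-6(w=1) 1-3(w=5) 1-5(w=8) 5-6(w=9) 5-7(w=11)}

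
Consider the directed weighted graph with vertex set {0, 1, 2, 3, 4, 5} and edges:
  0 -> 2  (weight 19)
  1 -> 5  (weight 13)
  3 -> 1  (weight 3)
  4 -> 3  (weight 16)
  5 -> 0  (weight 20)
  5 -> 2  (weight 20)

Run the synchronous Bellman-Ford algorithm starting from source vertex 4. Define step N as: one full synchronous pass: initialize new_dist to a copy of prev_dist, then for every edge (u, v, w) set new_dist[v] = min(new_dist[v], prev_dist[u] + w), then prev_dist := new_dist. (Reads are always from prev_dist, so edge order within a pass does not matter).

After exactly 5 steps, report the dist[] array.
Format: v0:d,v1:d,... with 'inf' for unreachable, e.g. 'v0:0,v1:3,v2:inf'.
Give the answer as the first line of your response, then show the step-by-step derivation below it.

v0:52,v1:19,v2:52,v3:16,v4:0,v5:32

step 1: dist = v0:inf,v1:inf,v2:inf,v3:16,v4:0,v5:inf
step 2: dist = v0:inf,v1:19,v2:inf,v3:16,v4:0,v5:inf
step 3: dist = v0:inf,v1:19,v2:inf,v3:16,v4:0,v5:32
step 4: dist = v0:52,v1:19,v2:52,v3:16,v4:0,v5:32
step 5: dist = v0:52,v1:19,v2:52,v3:16,v4:0,v5:32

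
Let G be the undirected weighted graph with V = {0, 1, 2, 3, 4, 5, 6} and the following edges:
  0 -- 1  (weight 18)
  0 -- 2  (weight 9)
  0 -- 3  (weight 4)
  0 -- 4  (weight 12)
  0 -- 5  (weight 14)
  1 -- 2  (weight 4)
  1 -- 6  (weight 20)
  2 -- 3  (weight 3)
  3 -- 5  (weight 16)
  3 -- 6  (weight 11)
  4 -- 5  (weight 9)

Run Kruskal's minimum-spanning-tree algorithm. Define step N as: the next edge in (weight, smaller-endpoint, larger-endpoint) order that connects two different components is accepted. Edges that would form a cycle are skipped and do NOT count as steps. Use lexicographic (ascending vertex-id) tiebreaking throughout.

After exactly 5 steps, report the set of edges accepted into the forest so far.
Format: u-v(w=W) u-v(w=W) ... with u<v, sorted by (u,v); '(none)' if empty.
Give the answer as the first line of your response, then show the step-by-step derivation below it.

0-3(w=4) 1-2(w=4) 2-3(w=3) 3-6(w=11) 4-5(w=9)

step 1: add edge 2-3 (w=3); MST = {2-3(w=3)}
step 2: add edge 0-3 (w=4); MST = {0-3(w=4) 2-3(w=3)}
step 3: add edge 1-2 (w=4); MST = {0-3(w=4) 1-2(w=4) 2-3(w=3)}
step 4: add edge 4-5 (w=9); MST = {0-3(w=4) 1-2(w=4) 2-3(w=3) 4-5(w=9)}
step 5: add edge 3-6 (w=11); MST = {0-3(w=4) 1-2(w=4) 2-3(w=3) 3-6(w=11) 4-5(w=9)}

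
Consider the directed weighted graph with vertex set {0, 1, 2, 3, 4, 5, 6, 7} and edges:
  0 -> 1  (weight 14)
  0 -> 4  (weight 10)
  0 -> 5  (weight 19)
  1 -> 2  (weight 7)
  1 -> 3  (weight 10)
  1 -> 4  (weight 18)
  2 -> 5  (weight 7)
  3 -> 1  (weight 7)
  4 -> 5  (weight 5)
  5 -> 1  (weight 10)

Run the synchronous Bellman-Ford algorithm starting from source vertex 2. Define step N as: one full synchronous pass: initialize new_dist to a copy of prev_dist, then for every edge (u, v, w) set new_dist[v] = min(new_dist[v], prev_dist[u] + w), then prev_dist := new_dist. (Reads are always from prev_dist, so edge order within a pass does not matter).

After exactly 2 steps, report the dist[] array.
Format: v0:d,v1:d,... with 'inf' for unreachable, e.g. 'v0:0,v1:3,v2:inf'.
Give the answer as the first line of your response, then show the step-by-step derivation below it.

v0:inf,v1:17,v2:0,v3:inf,v4:inf,v5:7,v6:inf,v7:inf

step 1: dist = v0:inf,v1:inf,v2:0,v3:inf,v4:inf,v5:7,v6:inf,v7:inf
step 2: dist = v0:inf,v1:17,v2:0,v3:inf,v4:inf,v5:7,v6:inf,v7:inf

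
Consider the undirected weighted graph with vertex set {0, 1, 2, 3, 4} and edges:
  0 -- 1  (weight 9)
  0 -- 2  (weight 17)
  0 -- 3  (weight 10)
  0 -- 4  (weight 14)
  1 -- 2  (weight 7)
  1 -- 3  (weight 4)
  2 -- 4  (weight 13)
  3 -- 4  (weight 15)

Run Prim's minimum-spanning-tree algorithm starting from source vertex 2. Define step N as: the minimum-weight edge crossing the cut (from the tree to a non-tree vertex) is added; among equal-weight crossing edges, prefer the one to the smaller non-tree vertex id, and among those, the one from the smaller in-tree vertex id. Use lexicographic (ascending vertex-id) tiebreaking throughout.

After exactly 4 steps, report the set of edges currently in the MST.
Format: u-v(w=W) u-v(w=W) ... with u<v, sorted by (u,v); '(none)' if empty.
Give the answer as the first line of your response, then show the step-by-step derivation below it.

0-1(w=9) 1-2(w=7) 1-3(w=4) 2-4(w=13)

step 1: add edge 1-2 (w=7); MST = {1-2(w=7)}
step 2: add edge 1-3 (w=4); MST = {1-2(w=7) 1-3(w=4)}
step 3: add edge 0-1 (w=9); MST = {0-1(w=9) 1-2(w=7) 1-3(w=4)}
step 4: add edge 2-4 (w=13); MST = {0-1(w=9) 1-2(w=7) 1-3(w=4) 2-4(w=13)}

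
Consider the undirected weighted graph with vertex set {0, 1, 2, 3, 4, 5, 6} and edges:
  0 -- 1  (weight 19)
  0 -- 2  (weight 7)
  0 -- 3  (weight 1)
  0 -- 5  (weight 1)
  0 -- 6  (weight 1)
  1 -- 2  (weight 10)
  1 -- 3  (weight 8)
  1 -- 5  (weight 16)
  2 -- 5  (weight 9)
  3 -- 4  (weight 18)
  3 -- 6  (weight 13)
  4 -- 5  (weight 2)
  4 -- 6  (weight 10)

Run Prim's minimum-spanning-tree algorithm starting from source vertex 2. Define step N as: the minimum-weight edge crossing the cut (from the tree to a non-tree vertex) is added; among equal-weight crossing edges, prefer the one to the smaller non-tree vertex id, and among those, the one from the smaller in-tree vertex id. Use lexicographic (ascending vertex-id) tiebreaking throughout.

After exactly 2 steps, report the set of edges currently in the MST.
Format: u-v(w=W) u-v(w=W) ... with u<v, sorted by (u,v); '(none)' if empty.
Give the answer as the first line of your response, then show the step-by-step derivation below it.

0-2(w=7) 0-3(w=1)

step 1: add edge 0-2 (w=7); MST = {0-2(w=7)}
step 2: add edge 0-3 (w=1); MST = {0-2(w=7) 0-3(w=1)}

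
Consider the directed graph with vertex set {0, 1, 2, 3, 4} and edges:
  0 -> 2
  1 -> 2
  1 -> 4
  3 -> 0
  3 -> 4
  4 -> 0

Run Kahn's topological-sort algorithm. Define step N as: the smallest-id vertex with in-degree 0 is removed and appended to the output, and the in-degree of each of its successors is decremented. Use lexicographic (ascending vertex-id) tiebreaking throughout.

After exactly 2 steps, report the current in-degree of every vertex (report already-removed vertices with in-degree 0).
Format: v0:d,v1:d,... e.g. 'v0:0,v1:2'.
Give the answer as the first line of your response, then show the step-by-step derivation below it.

v0:1,v1:0,v2:1,v3:0,v4:0

step 1: output 1; order=[1]; indeg=(2,0,1,0,1)
step 2: output 3; order=[1,3]; indeg=(1,0,1,0,0)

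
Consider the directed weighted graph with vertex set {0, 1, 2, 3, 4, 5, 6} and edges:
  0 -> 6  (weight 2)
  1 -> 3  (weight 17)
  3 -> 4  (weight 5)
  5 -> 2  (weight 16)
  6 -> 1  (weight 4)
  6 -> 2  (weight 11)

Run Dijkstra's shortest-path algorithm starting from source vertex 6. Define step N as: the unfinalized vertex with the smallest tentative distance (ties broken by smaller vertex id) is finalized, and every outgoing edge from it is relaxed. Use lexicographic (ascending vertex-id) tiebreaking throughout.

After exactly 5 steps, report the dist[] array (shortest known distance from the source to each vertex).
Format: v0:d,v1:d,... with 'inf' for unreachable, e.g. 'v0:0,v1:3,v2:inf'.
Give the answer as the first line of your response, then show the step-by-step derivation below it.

v0:inf,v1:4,v2:11,v3:21,v4:26,v5:inf,v6:0

step 1: dist = v0:inf,v1:4,v2:11,v3:inf,v4:inf,v5:inf,v6:0
step 2: dist = v0:inf,v1:4,v2:11,v3:21,v4:inf,v5:inf,v6:0
step 3: dist = v0:inf,v1:4,v2:11,v3:21,v4:inf,v5:inf,v6:0
step 4: dist = v0:inf,v1:4,v2:11,v3:21,v4:26,v5:inf,v6:0
step 5: dist = v0:inf,v1:4,v2:11,v3:21,v4:26,v5:inf,v6:0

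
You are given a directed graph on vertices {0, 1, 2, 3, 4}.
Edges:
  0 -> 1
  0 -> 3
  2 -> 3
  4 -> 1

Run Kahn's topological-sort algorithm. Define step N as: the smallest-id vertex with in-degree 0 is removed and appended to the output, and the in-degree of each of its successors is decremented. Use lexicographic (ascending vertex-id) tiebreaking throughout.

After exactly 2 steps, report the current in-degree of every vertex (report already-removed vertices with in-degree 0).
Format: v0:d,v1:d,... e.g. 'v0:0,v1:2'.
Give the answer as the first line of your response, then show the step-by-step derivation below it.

v0:0,v1:1,v2:0,v3:0,v4:0

step 1: output 0; order=[0]; indeg=(0,1,0,1,0)
step 2: output 2; order=[0,2]; indeg=(0,1,0,0,0)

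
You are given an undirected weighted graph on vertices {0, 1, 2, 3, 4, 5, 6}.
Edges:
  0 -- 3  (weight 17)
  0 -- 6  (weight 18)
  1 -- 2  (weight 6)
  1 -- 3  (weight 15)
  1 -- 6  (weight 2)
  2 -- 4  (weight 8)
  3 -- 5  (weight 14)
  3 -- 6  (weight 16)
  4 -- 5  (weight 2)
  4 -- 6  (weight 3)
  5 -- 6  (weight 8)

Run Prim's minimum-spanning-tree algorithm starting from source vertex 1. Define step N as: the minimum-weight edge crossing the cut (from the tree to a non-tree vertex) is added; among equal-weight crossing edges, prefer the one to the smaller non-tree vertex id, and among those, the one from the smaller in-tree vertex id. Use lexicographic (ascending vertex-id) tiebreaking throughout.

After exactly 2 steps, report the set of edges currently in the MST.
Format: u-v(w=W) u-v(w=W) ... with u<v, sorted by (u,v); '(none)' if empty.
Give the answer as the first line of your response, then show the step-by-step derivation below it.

1-6(w=2) 4-6(w=3)

step 1: add edge 1-6 (w=2); MST = {1-6(w=2)}
step 2: add edge 4-6 (w=3); MST = {1-6(w=2) 4-6(w=3)}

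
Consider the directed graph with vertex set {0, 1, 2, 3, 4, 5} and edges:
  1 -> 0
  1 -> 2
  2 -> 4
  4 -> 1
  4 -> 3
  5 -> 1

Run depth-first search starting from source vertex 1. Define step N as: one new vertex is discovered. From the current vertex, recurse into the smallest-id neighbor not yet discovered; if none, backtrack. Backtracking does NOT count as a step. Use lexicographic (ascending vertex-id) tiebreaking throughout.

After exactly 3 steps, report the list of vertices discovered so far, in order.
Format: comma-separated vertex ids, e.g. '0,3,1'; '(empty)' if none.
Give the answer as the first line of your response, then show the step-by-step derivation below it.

1,0,2

step 1: discover 1; path=1; order=1
step 2: discover 0; path=1>0; order=1,0
step 3: discover 2; path=1>2; order=1,0,2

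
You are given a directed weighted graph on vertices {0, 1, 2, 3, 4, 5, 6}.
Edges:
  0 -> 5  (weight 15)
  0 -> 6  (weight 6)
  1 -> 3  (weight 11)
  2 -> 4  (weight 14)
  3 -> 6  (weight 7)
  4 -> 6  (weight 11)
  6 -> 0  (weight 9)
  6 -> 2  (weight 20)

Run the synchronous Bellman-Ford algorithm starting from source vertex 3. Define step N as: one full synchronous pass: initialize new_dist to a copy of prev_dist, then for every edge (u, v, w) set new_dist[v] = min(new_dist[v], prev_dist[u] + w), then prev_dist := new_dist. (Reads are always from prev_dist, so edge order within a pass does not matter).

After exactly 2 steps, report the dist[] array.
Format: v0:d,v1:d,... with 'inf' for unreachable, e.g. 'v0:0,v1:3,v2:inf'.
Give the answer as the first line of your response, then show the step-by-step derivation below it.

v0:16,v1:inf,v2:27,v3:0,v4:inf,v5:inf,v6:7

step 1: dist = v0:inf,v1:inf,v2:inf,v3:0,v4:inf,v5:inf,v6:7
step 2: dist = v0:16,v1:inf,v2:27,v3:0,v4:inf,v5:inf,v6:7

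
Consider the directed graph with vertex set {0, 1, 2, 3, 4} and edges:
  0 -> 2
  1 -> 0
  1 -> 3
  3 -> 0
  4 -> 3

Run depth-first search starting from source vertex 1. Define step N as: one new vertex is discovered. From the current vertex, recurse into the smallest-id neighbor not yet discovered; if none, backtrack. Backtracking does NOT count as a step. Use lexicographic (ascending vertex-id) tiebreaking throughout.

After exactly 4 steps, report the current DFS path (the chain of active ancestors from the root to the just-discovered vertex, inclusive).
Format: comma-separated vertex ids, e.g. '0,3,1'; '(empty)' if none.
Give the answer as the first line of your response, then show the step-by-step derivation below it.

1,3

step 1: discover 1; path=1; order=1
step 2: discover 0; path=1>0; order=1,0
step 3: discover 2; path=1>0>2; order=1,0,2
step 4: discover 3; path=1>3; order=1,0,2,3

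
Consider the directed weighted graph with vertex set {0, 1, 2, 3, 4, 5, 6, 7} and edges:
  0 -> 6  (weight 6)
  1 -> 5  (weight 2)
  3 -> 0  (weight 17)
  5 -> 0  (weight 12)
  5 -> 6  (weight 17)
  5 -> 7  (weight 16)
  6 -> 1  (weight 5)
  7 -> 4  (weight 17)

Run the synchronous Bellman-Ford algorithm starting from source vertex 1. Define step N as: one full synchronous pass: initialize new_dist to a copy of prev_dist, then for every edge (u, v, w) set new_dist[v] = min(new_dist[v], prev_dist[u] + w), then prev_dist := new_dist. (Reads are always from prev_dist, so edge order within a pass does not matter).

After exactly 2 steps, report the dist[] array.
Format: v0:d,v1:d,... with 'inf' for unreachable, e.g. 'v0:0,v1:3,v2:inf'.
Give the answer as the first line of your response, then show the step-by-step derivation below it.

v0:14,v1:0,v2:inf,v3:inf,v4:inf,v5:2,v6:19,v7:18

step 1: dist = v0:inf,v1:0,v2:inf,v3:inf,v4:inf,v5:2,v6:inf,v7:inf
step 2: dist = v0:14,v1:0,v2:inf,v3:inf,v4:inf,v5:2,v6:19,v7:18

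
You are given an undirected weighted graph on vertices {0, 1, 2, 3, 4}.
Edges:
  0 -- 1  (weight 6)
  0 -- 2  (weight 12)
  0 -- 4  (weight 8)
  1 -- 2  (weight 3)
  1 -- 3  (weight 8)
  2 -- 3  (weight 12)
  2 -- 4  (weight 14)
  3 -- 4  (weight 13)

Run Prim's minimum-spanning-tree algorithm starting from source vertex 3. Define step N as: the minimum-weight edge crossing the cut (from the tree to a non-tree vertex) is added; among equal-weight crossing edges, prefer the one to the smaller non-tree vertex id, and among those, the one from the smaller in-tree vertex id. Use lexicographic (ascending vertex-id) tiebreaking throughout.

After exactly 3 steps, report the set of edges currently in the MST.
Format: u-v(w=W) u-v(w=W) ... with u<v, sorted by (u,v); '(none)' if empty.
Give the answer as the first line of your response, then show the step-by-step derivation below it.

0-1(w=6) 1-2(w=3) 1-3(w=8)

step 1: add edge 1-3 (w=8); MST = {1-3(w=8)}
step 2: add edge 1-2 (w=3); MST = {1-2(w=3) 1-3(w=8)}
step 3: add edge 0-1 (w=6); MST = {0-1(w=6) 1-2(w=3) 1-3(w=8)}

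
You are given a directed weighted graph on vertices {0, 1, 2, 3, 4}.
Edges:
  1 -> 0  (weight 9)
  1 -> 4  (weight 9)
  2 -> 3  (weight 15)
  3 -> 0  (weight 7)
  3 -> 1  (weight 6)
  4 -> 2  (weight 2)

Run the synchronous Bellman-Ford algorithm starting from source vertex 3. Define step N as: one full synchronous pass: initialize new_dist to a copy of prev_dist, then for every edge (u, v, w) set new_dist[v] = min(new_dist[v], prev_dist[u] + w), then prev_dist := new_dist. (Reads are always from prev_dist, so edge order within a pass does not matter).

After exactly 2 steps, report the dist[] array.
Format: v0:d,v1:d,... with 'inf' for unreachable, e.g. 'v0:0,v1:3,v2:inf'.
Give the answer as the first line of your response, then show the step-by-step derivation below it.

v0:7,v1:6,v2:inf,v3:0,v4:15

step 1: dist = v0:7,v1:6,v2:inf,v3:0,v4:inf
step 2: dist = v0:7,v1:6,v2:inf,v3:0,v4:15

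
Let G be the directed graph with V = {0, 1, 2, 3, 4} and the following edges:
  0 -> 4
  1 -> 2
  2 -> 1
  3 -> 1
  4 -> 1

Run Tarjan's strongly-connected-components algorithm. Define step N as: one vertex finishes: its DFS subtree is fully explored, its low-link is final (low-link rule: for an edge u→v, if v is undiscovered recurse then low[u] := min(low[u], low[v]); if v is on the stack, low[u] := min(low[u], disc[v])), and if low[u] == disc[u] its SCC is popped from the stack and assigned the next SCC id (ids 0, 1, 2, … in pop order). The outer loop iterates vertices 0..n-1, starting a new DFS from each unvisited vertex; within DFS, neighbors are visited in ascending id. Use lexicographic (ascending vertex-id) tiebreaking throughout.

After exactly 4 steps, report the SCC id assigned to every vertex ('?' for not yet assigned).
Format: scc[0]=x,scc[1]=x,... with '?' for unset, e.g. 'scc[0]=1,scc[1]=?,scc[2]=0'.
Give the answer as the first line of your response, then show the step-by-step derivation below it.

scc[0]=2,scc[1]=0,scc[2]=0,scc[3]=?,scc[4]=1

step 1: low=(low[0]=0,low[1]=2,low[2]=2,low[3]=?,low[4]=1); scc=(scc[0]=?,scc[1]=?,scc[2]=?,scc[3]=?,scc[4]=?)
step 2: low=(low[0]=0,low[1]=2,low[2]=2,low[3]=?,low[4]=1); scc=(scc[0]=?,scc[1]=0,scc[2]=0,scc[3]=?,scc[4]=?)
step 3: low=(low[0]=0,low[1]=2,low[2]=2,low[3]=?,low[4]=1); scc=(scc[0]=?,scc[1]=0,scc[2]=0,scc[3]=?,scc[4]=1)
step 4: low=(low[0]=0,low[1]=2,low[2]=2,low[3]=?,low[4]=1); scc=(scc[0]=2,scc[1]=0,scc[2]=0,scc[3]=?,scc[4]=1)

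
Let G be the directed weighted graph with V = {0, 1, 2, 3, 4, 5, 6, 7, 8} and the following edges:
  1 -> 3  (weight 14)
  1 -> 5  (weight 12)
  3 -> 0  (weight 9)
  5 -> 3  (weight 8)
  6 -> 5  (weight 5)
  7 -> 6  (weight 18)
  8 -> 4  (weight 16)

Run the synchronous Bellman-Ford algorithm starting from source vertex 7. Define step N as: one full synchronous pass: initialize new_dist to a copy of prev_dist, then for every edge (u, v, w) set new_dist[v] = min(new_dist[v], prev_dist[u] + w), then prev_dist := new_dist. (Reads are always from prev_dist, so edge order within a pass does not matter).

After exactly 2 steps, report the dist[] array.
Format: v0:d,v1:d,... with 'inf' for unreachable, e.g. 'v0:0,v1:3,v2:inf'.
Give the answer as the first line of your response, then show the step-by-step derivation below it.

v0:inf,v1:inf,v2:inf,v3:inf,v4:inf,v5:23,v6:18,v7:0,v8:inf

step 1: dist = v0:inf,v1:inf,v2:inf,v3:inf,v4:inf,v5:inf,v6:18,v7:0,v8:inf
step 2: dist = v0:inf,v1:inf,v2:inf,v3:inf,v4:inf,v5:23,v6:18,v7:0,v8:inf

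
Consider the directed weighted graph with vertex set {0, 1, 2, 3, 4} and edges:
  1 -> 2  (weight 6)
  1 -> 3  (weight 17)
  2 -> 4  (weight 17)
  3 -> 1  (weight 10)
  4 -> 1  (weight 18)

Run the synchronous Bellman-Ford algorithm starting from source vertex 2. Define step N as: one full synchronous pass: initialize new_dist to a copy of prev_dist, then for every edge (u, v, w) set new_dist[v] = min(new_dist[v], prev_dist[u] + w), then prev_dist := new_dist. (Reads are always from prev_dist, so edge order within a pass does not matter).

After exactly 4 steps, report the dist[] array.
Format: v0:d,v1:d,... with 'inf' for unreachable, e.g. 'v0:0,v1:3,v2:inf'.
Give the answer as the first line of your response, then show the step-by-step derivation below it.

v0:inf,v1:35,v2:0,v3:52,v4:17

step 1: dist = v0:inf,v1:inf,v2:0,v3:inf,v4:17
step 2: dist = v0:inf,v1:35,v2:0,v3:inf,v4:17
step 3: dist = v0:inf,v1:35,v2:0,v3:52,v4:17
step 4: dist = v0:inf,v1:35,v2:0,v3:52,v4:17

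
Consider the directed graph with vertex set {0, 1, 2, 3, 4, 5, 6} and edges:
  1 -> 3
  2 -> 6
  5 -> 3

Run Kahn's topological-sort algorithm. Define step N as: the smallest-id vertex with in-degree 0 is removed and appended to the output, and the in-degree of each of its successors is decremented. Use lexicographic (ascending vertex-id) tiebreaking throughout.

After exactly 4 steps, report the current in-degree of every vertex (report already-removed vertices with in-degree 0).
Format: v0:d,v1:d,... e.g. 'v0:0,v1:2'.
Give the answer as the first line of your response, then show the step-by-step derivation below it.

v0:0,v1:0,v2:0,v3:1,v4:0,v5:0,v6:0

step 1: output 0; order=[0]; indeg=(0,0,0,2,0,0,1)
step 2: output 1; order=[0,1]; indeg=(0,0,0,1,0,0,1)
step 3: output 2; order=[0,1,2]; indeg=(0,0,0,1,0,0,0)
step 4: output 4; order=[0,1,2,4]; indeg=(0,0,0,1,0,0,0)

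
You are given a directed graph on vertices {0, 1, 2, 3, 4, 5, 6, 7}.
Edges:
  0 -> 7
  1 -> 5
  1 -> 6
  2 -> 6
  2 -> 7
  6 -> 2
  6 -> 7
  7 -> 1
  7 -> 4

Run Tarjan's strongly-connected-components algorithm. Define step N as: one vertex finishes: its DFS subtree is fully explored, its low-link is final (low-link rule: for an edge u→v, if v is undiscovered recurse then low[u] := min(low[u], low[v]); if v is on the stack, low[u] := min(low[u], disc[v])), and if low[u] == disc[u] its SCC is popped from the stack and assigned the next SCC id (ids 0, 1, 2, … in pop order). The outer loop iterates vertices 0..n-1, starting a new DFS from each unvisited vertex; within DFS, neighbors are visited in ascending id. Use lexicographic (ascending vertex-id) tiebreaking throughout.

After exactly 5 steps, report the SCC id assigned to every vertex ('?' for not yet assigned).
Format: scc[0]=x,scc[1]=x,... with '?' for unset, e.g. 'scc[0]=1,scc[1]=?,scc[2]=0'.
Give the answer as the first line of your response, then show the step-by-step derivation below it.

scc[0]=?,scc[1]=?,scc[2]=?,scc[3]=?,scc[4]=1,scc[5]=0,scc[6]=?,scc[7]=?

step 1: low=(low[0]=0,low[1]=2,low[2]=?,low[3]=?,low[4]=?,low[5]=3,low[6]=?,low[7]=1); scc=(scc[0]=?,scc[1]=?,scc[2]=?,scc[3]=?,scc[4]=?,scc[5]=0,scc[6]=?,scc[7]=?)
step 2: low=(low[0]=0,low[1]=2,low[2]=1,low[3]=?,low[4]=?,low[5]=3,low[6]=4,low[7]=1); scc=(scc[0]=?,scc[1]=?,scc[2]=?,scc[3]=?,scc[4]=?,scc[5]=0,scc[6]=?,scc[7]=?)
step 3: low=(low[0]=0,low[1]=2,low[2]=1,low[3]=?,low[4]=?,low[5]=3,low[6]=1,low[7]=1); scc=(scc[0]=?,scc[1]=?,scc[2]=?,scc[3]=?,scc[4]=?,scc[5]=0,scc[6]=?,scc[7]=?)
step 4: low=(low[0]=0,low[1]=1,low[2]=1,low[3]=?,low[4]=?,low[5]=3,low[6]=1,low[7]=1); scc=(scc[0]=?,scc[1]=?,scc[2]=?,scc[3]=?,scc[4]=?,scc[5]=0,scc[6]=?,scc[7]=?)
step 5: low=(low[0]=0,low[1]=1,low[2]=1,low[3]=?,low[4]=6,low[5]=3,low[6]=1,low[7]=1); scc=(scc[0]=?,scc[1]=?,scc[2]=?,scc[3]=?,scc[4]=1,scc[5]=0,scc[6]=?,scc[7]=?)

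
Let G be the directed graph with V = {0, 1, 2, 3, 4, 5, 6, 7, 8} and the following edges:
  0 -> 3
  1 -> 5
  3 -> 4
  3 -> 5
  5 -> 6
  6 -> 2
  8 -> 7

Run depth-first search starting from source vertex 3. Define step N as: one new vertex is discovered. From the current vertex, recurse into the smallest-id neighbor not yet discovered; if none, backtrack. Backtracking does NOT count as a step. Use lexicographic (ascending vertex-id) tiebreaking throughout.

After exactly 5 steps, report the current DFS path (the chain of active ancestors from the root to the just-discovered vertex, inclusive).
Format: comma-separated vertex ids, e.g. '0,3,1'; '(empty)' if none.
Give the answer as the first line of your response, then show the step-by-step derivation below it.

3,5,6,2

step 1: discover 3; path=3; order=3
step 2: discover 4; path=3>4; order=3,4
step 3: discover 5; path=3>5; order=3,4,5
step 4: discover 6; path=3>5>6; order=3,4,5,6
step 5: discover 2; path=3>5>6>2; order=3,4,5,6,2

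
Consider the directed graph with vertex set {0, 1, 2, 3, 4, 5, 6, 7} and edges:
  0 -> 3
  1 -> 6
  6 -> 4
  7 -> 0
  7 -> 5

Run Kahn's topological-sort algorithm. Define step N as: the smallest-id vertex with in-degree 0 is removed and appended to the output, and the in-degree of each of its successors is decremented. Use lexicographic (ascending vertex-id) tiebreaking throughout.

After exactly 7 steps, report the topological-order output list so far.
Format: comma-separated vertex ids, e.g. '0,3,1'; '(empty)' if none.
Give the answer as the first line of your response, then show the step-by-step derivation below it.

1,2,6,4,7,0,3

step 1: output 1; order=[1]; indeg=(1,0,0,1,1,1,0,0)
step 2: output 2; order=[1,2]; indeg=(1,0,0,1,1,1,0,0)
step 3: output 6; order=[1,2,6]; indeg=(1,0,0,1,0,1,0,0)
step 4: output 4; order=[1,2,6,4]; indeg=(1,0,0,1,0,1,0,0)
step 5: output 7; order=[1,2,6,4,7]; indeg=(0,0,0,1,0,0,0,0)
step 6: output 0; order=[1,2,6,4,7,0]; indeg=(0,0,0,0,0,0,0,0)
step 7: output 3; order=[1,2,6,4,7,0,3]; indeg=(0,0,0,0,0,0,0,0)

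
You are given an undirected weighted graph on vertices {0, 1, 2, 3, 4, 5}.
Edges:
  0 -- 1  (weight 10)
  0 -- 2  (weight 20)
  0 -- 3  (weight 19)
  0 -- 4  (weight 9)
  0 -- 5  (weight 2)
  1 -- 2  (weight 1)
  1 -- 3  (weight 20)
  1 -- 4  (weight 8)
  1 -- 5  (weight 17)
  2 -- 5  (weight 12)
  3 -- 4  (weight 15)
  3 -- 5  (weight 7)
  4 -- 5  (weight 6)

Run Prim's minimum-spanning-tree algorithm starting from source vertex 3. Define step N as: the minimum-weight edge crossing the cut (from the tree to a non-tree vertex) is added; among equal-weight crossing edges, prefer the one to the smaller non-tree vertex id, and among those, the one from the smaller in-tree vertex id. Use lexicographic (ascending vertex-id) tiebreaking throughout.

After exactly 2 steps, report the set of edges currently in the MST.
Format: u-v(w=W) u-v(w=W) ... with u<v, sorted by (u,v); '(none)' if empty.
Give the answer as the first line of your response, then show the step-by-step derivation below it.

0-5(w=2) 3-5(w=7)

step 1: add edge 3-5 (w=7); MST = {3-5(w=7)}
step 2: add edge 0-5 (w=2); MST = {0-5(w=2) 3-5(w=7)}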